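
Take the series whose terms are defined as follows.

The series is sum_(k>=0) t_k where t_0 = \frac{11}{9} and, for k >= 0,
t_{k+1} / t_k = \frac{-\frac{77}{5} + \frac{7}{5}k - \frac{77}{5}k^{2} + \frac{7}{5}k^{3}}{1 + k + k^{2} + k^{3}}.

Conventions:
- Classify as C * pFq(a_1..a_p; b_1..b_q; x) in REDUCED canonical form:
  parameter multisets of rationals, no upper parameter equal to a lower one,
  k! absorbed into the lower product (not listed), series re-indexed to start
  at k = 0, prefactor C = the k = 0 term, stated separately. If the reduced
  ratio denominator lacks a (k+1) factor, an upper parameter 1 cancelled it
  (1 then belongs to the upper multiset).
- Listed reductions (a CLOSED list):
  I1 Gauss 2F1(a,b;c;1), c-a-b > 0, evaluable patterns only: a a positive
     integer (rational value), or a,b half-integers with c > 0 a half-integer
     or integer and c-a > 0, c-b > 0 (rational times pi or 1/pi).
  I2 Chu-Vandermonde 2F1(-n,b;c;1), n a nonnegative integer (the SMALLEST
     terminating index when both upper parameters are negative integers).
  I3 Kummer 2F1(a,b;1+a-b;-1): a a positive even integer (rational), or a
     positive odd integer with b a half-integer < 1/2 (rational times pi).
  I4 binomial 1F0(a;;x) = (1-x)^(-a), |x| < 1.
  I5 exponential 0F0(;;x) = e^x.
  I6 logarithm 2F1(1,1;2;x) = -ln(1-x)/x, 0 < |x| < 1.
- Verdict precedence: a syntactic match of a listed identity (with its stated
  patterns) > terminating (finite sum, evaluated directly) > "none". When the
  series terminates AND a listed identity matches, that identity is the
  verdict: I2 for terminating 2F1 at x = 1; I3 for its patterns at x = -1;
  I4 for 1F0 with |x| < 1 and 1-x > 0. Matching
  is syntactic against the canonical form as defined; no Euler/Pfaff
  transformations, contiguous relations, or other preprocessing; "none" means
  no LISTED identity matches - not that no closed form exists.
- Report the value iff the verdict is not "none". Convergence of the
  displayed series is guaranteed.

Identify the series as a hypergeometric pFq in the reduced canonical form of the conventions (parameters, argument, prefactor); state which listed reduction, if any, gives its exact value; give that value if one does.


At argument \frac{7}{5}: a 1F0 with upper {-11}, lower {-}, scaled by C = \frac{11}{9}. Verdict: terminating - the sum ends at index 11 because -11 is a negative integer; exact evaluation follows. Hence: -\frac{22528}{439453125}.

Structural cue: from the first term \frac{11}{9}: cancel k^2 + 1 from the displayed ratio first; then C = 11/9.
Step ratio: r(k) = \frac{7}{5} * (k-11) / [(k+1)] - rational; roots negated = parameters, x = \frac{7}{5}, C = \frac{11}{9}.


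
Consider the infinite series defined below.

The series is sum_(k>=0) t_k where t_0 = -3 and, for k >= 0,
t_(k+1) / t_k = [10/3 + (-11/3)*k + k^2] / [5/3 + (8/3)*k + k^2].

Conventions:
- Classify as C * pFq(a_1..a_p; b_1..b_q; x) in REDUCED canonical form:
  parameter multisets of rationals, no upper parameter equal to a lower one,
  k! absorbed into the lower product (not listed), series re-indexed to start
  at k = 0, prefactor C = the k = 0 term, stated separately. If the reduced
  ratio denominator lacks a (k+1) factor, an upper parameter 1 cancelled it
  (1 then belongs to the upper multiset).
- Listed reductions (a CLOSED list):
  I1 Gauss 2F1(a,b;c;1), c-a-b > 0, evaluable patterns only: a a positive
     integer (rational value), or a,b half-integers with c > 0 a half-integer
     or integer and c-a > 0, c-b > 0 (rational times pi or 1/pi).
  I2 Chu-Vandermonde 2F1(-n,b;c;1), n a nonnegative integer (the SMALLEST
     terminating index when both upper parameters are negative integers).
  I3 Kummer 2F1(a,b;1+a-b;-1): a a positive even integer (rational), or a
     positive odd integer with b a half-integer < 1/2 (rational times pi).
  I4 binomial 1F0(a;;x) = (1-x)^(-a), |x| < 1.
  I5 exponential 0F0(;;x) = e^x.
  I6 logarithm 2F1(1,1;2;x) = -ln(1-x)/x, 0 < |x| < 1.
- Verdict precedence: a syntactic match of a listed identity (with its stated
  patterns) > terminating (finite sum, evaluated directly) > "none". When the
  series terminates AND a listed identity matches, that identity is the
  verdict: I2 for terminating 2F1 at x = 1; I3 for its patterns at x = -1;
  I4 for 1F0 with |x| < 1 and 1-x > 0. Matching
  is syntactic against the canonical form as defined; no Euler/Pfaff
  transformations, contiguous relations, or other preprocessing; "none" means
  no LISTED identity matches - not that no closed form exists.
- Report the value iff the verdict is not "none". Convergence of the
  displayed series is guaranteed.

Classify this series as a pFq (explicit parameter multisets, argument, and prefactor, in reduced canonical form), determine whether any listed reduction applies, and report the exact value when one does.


Prefactor -3, argument 1: 2F1 with upper {-2, -5/3} over lower {5/3}. Verdict (x = 1): Chu-Vandermonde (I2) applies (terminating 2F1 at x = 1 with n = 2, b = -5/3, c = 5/3). Exact value: -39/4.

Structural cue: with t_0 = -3, factor the ratio over Q (prefactor -3): negated roots = parameters.
Step ratio: r(k) = 1 * (k-2) (k-5/3) / [(k+5/3) (k+1)] - rational; roots negated = parameters, x = 1, C = -3.


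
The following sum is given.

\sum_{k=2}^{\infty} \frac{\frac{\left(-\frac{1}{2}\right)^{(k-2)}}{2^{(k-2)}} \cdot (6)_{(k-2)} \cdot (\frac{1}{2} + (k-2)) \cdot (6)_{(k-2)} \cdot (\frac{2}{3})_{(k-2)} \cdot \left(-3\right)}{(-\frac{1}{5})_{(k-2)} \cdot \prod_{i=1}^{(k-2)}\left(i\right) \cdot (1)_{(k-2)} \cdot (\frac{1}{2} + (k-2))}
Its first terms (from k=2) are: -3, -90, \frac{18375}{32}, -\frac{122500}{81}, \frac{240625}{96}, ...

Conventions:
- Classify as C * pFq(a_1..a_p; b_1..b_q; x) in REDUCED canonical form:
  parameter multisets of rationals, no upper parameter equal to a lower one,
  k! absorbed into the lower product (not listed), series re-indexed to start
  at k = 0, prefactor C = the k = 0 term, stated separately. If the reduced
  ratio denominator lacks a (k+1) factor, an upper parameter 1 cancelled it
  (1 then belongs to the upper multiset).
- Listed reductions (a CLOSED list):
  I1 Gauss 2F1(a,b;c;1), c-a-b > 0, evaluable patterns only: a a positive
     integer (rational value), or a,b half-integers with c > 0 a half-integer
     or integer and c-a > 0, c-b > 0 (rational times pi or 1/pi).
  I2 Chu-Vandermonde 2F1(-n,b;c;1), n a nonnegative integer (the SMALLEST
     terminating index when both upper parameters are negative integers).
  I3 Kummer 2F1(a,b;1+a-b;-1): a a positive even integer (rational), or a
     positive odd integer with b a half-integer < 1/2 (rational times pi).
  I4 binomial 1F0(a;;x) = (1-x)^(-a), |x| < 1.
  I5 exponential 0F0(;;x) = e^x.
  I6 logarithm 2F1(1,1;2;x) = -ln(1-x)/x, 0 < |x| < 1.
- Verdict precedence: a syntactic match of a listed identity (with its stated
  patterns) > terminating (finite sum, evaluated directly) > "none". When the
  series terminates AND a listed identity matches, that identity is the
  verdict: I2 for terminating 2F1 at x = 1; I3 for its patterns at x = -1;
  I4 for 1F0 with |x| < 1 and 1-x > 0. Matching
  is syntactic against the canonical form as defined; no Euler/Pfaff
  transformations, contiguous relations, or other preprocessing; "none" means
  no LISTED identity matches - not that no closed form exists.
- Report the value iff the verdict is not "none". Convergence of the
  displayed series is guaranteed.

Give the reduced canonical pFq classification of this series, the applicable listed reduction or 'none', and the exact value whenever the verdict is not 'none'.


This is -3 * 3F2(\frac{2}{3}, 6, 6; -\frac{1}{5}, 1; -\frac{1}{4}) in reduced canonical form. Verdict: none - this 3F2 at x = -\frac{1}{4} matches no listed pattern, and upper {\frac{2}{3}, 6, 6} holds no stopper.

Structural cue: from the first term -3: the product of the first k integers (C = -3, x = -1/4) is k!.
Term ratio: r(k) = -\frac{1}{4} * (k+\frac{2}{3}) (k+6) (k+6) / [(k-\frac{1}{5}) (k+1) (k+1)] - rational in k, leading ratio -\frac{1}{4}; with t_0 = -3, classification follows.


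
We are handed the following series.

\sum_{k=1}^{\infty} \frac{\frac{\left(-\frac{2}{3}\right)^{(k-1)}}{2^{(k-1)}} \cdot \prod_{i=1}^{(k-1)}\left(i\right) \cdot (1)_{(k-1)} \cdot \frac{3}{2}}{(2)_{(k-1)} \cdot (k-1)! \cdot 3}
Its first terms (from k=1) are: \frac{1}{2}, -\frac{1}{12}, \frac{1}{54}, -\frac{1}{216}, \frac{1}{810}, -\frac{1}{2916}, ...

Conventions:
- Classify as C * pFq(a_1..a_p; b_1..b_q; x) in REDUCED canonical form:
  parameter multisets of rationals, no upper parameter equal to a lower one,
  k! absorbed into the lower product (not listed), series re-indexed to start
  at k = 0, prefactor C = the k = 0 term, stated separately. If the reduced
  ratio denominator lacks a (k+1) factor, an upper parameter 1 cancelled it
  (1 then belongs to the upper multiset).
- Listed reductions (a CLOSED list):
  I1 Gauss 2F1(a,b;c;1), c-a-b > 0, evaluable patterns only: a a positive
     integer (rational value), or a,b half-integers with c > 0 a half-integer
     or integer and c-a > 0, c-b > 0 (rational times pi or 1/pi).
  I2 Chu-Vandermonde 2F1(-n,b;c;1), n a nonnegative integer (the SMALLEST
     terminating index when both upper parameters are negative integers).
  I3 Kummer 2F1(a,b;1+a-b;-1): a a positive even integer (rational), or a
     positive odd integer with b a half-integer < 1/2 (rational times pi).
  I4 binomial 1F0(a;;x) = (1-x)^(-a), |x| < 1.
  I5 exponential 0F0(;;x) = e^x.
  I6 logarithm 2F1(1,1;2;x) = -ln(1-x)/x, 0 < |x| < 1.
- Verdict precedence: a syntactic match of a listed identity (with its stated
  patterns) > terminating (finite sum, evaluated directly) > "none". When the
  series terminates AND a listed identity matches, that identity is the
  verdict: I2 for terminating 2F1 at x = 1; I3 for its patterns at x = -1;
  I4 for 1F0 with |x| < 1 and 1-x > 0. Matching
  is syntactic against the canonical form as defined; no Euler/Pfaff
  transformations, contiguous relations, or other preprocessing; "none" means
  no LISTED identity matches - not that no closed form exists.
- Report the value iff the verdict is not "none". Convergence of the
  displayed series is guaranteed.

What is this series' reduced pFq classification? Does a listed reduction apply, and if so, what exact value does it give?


The tell: x = -\frac{1}{3} and the two k-th powers (prefactor 1/2) combine into one argument.
Adjacent-term ratio: r(k) = -\frac{1}{3} * (k+1) (k+1) / [(k+2) (k+1)] ; factor over Q: parameters, x = -\frac{1}{3}, and C = \frac{1}{2}.

At argument -\frac{1}{3}: a 2F1 with upper {1, 1}, lower {2}, scaled by C = \frac{1}{2}. Verdict: this is logarithm (I6) (the logarithm: parameters (1,1;2), x = -\frac{1}{3}). Hence: \frac{3}{2} \cdot \ln\left(\frac{4}{3}\right).


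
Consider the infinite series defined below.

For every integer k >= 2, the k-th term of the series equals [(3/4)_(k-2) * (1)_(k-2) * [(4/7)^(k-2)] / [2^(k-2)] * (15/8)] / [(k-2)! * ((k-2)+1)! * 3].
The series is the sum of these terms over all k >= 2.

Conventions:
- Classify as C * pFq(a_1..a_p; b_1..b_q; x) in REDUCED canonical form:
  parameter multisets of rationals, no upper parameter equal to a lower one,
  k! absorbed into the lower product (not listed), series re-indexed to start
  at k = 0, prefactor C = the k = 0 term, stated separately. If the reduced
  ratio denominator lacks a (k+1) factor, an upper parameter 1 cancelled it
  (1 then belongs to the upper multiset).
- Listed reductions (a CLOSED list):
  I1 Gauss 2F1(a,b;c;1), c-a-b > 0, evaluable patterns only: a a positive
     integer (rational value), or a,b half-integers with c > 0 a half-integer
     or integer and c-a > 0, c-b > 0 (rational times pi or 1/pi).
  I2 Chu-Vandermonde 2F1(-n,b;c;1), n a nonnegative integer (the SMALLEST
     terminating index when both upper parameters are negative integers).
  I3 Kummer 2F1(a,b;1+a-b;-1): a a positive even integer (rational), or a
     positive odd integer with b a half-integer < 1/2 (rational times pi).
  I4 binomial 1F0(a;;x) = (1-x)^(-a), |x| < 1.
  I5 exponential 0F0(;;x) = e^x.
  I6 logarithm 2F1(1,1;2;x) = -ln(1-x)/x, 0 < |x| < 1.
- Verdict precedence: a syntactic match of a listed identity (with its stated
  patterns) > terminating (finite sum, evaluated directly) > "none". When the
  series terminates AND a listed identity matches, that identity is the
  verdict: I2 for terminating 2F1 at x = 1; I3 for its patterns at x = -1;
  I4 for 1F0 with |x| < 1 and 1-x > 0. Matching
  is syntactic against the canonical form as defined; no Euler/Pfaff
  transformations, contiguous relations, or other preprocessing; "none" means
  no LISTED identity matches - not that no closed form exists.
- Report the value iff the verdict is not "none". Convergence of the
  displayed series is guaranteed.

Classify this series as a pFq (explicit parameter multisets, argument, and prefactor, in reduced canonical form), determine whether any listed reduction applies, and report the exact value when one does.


At argument 2/7: a 2F1 with upper {3/4, 1}, lower {2}, scaled by C = 5/8. Verdict: none - this 2F1 at x = 2/7 matches no listed pattern, and upper {3/4, 1} holds no stopper.

The tell: t_0 = 5/8 here, and the two k-th powers (C = 5/8, x = 2/7) combine into one argument.
Consecutive-term ratio: r(k) = (2/7) * (k+3/4) (k+1) / [(k+2) (k+1)] - poly over poly, x = (2/7) from leading terms; C = 5/8 at k = 0.


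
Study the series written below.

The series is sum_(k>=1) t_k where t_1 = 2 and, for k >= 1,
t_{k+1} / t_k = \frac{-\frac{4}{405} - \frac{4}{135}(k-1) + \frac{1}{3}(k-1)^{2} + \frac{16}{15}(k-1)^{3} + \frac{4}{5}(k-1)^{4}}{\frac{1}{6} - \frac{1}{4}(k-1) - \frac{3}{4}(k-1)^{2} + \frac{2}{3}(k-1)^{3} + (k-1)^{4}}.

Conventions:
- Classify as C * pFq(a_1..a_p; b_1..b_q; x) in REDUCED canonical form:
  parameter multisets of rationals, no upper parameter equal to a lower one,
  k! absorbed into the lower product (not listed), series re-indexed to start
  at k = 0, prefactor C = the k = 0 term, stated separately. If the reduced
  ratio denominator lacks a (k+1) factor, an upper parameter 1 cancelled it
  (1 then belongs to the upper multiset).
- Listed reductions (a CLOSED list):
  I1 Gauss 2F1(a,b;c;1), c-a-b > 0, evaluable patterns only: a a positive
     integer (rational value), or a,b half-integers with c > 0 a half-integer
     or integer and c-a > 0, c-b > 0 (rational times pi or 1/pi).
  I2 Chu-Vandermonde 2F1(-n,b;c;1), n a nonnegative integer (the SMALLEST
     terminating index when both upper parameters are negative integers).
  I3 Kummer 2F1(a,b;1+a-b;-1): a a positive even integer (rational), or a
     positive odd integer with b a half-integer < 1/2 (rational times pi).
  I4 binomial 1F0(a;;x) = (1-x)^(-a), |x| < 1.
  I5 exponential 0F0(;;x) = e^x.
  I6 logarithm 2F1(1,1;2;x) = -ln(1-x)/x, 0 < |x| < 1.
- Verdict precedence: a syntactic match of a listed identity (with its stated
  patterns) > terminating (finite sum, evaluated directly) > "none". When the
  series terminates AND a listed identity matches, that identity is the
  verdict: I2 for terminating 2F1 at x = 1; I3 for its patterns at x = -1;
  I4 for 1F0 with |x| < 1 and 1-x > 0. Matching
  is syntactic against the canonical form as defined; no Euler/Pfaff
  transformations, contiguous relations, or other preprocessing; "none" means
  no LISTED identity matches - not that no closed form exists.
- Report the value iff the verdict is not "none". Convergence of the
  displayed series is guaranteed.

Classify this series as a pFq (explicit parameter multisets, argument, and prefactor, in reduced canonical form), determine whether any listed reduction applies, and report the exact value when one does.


With C = 2: the canonical form is 3F2(-\frac{1}{6}, \frac{1}{6}, \frac{2}{3}; -\frac{1}{2}, -\frac{1}{2}; \frac{4}{5}). Verdict: none. A 3F2 with upper {-\frac{1}{6}, \frac{1}{6}, \frac{2}{3}} fits none of I1-I6 at x = \frac{4}{5}; the sum runs forever.

First insight: t_0 being 2, cancel k + 2/3 from the displayed ratio first; then C = 2, x = 4/5.
Step ratio: r(k) = \frac{4}{5} * (k-\frac{1}{6}) (k+\frac{1}{6}) (k+\frac{2}{3}) / [(k-\frac{1}{2}) (k-\frac{1}{2}) (k+1)] - rational in k. x = \frac{4}{5}; t_0 = 2; negate the roots.


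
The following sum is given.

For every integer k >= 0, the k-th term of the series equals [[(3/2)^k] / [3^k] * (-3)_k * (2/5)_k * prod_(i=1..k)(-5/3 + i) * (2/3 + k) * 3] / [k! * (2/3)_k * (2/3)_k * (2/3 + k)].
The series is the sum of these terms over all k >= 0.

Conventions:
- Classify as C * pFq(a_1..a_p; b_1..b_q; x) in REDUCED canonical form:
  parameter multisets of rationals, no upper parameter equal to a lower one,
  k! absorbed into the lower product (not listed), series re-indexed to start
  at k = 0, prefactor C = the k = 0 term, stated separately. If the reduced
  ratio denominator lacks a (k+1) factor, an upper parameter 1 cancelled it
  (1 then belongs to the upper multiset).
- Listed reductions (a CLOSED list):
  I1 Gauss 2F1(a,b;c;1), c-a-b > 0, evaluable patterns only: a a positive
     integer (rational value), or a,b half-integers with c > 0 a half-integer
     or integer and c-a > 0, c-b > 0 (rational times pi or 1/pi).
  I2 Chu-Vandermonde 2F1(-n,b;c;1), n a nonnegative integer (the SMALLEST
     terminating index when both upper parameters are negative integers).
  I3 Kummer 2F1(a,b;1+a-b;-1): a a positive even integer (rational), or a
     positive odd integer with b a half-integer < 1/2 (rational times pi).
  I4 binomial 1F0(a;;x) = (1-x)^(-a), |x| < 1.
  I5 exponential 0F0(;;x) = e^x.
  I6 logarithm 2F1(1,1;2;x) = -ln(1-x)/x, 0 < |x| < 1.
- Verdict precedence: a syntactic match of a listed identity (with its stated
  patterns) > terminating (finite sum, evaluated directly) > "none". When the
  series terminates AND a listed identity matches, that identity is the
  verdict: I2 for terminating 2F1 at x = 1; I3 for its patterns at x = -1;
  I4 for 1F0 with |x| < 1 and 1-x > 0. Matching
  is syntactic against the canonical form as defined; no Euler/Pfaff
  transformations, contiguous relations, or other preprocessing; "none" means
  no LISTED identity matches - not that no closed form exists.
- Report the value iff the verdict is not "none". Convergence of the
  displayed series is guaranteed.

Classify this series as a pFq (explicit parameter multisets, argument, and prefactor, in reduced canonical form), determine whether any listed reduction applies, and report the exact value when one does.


Canonical form: C = 3 times 3F2 with upper {-3, -2/3, 2/5}, lower {2/3, 2/3}, x = 1/2. Verdict: terminating (-3 upstairs). 4 nonzero terms in all; added directly. Value: 549021/100000.

Key observation: x = (1/2) and striking the common factor k + 2/3 reduces the term (C = 3).
Ratio: r(k) = (1/2) * (k-3) (k-2/3) (k+2/5) / [(k+2/3) (k+2/3) (k+1)] - rational; roots negated = parameters, x = (1/2), C = 3.


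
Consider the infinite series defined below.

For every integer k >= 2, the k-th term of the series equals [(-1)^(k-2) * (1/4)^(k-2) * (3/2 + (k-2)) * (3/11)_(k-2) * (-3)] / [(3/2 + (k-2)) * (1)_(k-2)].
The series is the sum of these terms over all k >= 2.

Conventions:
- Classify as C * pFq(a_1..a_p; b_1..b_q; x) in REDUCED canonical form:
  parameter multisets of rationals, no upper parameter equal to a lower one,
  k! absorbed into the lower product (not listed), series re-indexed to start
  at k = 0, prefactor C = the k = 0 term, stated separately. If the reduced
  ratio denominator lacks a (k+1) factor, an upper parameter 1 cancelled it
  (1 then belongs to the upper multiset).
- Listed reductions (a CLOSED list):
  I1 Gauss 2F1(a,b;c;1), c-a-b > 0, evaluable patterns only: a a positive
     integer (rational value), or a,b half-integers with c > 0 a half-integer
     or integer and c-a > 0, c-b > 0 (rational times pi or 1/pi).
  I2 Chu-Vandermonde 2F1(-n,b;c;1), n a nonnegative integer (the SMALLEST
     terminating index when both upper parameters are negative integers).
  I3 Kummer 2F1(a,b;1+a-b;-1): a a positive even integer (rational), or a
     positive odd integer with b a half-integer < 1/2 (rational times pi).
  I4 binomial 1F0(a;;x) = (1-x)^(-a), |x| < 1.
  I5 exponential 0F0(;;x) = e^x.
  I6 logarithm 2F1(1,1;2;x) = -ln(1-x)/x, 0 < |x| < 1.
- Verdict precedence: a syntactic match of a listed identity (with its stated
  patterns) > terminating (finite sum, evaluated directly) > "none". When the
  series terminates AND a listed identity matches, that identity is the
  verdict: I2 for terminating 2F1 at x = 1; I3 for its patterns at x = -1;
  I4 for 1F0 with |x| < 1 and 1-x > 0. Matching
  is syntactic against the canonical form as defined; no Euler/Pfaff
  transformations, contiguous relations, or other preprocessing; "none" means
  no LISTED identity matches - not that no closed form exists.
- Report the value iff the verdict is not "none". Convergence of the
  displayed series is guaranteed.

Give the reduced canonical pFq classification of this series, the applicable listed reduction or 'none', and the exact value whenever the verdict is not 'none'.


This is -3 * 1F0(3/11; -; -1/4) in reduced canonical form. Verdict: the I4 binomial reduction matches (the 1F0 binomial series: exponent -3/11, x = -1/4). Exact value: (-3) * (5/4)^(-3/11).

Key observation: t_0 = -3 here, and striking the common factor k + 3/2 reduces the term (C = -3, x = -1/4).
Adjacent-term ratio: r(k) = (-1/4) * (k+3/11) / [(k+1)] - rational in k, leading ratio (-1/4); with t_0 = -3, classification follows.


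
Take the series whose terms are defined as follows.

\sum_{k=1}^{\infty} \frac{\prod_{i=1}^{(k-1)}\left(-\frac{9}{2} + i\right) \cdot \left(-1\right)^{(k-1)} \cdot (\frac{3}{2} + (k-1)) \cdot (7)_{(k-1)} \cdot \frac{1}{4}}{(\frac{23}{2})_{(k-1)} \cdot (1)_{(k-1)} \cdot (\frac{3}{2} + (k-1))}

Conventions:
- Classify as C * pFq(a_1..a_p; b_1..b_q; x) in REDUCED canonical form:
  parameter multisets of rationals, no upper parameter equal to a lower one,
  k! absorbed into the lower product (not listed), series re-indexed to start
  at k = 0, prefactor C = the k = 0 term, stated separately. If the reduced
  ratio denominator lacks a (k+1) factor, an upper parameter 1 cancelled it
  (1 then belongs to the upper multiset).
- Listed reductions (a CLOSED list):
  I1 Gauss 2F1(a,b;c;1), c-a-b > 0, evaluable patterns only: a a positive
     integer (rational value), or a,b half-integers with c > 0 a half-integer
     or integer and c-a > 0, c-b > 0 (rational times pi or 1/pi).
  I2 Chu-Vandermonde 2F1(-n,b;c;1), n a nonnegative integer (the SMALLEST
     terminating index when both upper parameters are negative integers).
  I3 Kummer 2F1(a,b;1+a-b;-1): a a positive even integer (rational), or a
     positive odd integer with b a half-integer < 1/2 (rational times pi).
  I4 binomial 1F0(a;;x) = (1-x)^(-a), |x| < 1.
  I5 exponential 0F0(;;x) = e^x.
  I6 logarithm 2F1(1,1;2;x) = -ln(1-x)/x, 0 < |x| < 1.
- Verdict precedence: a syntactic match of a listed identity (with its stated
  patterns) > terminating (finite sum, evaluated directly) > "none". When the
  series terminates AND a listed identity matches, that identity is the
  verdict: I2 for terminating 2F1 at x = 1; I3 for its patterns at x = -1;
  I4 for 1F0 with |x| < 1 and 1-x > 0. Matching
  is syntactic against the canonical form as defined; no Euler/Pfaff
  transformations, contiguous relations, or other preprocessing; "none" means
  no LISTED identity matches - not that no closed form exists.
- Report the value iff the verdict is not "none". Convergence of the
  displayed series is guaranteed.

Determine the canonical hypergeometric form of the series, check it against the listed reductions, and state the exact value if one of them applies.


Key step: t_0 being \frac{1}{4}, the running product (C = 1/4) telescopes to a rising factorial.
Step ratio: r(k) = -1 * (k-\frac{7}{2}) (k+7) / [(k+\frac{23}{2}) (k+1)] - poly over poly, x = -1 from leading terms; C = \frac{1}{4} at k = 0.

This is \frac{1}{4} * 2F1(-\frac{7}{2}, 7; \frac{23}{2}; -1) in reduced canonical form. Verdict: Kummer (I3) matches (x = -1; c = \frac{23}{2} equals 1+a-b for upper {-\frac{7}{2}, 7}: listed pattern). Value: \frac{14549535}{33554432} \cdot \pi.


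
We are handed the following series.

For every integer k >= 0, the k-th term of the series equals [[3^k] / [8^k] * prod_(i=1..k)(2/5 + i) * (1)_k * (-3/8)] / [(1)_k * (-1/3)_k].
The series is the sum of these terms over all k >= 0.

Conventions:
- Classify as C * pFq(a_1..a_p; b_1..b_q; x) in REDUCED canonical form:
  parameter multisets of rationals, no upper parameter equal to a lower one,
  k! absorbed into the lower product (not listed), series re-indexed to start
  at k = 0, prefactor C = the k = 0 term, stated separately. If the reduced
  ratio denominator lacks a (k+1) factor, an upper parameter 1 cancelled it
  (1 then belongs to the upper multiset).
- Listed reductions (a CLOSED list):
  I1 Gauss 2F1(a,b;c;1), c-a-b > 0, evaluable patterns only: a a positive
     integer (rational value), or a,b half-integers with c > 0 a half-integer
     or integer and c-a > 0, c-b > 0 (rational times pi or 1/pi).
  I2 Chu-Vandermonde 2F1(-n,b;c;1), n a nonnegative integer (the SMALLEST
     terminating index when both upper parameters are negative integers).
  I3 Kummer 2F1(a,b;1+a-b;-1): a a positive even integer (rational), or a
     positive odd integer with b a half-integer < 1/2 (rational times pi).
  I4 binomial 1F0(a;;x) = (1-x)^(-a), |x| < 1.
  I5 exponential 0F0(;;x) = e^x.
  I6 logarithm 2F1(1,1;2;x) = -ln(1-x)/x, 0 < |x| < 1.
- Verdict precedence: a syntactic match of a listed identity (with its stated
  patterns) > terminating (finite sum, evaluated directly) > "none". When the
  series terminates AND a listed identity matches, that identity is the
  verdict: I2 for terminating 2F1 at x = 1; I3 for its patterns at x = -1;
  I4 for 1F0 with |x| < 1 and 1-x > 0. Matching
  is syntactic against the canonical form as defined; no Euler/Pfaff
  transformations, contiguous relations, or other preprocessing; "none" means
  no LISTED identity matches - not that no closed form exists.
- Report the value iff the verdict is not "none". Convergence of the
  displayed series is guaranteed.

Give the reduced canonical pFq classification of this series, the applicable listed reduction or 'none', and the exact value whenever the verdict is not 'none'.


The series (x = 3/8) is 2F1: upper {1, 7/5}, lower {-1/3}, prefactor -3/8. Verdict: none - this 2F1 at x = 3/8 matches no listed pattern, and upper {1, 7/5} holds no stopper.

The tell: t_0 being -3/8, the two geometric factors (prefactor -3/8) combine into one argument.
Term ratio: r(k) = (3/8) * (k+1) (k+7/5) / [(k-1/3) (k+1)] - rational; roots negated = parameters, x = (3/8), C = -3/8.


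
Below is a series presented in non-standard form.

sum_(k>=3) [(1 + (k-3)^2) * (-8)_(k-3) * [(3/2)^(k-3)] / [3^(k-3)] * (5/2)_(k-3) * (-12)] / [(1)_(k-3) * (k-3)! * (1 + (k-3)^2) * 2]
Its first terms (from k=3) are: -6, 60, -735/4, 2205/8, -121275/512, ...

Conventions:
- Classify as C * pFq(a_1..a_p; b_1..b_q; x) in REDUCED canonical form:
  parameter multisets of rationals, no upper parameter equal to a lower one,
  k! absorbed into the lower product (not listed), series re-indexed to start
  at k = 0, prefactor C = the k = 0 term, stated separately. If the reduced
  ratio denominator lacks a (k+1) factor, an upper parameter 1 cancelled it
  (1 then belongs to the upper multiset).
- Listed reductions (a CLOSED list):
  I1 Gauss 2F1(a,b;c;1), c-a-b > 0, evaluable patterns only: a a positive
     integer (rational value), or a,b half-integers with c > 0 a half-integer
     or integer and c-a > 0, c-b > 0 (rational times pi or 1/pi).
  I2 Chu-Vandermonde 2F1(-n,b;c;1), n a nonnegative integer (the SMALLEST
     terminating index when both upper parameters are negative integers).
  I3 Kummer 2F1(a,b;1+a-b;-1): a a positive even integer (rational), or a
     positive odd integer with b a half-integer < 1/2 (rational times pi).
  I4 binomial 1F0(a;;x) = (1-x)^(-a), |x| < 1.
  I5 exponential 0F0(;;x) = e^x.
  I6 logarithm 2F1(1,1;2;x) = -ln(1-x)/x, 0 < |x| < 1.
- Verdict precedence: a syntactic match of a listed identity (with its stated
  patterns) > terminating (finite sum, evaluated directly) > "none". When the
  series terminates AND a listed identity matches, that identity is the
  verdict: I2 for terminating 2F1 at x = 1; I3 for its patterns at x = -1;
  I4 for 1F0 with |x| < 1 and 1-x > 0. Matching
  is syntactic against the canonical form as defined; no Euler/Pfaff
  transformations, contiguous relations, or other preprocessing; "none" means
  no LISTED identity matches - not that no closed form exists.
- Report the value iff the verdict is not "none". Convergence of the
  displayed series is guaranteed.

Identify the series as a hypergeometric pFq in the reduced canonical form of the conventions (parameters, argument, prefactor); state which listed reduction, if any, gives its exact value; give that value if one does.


Canonical form: C = -6 times 2F1 with upper {-8, 5/2}, lower {1}, x = 1/2. Verdict: terminating (-8 upstairs). 9 nonzero terms in all; added directly. Sum: -543273/4194304.

The tell: with t_0 = -6, the constant factors (C = -6, x = 1/2) combine into one prefactor.
Ratio: r(k) = (1/2) * (k-8) (k+5/2) / [(k+1) (k+1)] - poly over poly, x = (1/2) from leading terms; C = -6 at k = 0.


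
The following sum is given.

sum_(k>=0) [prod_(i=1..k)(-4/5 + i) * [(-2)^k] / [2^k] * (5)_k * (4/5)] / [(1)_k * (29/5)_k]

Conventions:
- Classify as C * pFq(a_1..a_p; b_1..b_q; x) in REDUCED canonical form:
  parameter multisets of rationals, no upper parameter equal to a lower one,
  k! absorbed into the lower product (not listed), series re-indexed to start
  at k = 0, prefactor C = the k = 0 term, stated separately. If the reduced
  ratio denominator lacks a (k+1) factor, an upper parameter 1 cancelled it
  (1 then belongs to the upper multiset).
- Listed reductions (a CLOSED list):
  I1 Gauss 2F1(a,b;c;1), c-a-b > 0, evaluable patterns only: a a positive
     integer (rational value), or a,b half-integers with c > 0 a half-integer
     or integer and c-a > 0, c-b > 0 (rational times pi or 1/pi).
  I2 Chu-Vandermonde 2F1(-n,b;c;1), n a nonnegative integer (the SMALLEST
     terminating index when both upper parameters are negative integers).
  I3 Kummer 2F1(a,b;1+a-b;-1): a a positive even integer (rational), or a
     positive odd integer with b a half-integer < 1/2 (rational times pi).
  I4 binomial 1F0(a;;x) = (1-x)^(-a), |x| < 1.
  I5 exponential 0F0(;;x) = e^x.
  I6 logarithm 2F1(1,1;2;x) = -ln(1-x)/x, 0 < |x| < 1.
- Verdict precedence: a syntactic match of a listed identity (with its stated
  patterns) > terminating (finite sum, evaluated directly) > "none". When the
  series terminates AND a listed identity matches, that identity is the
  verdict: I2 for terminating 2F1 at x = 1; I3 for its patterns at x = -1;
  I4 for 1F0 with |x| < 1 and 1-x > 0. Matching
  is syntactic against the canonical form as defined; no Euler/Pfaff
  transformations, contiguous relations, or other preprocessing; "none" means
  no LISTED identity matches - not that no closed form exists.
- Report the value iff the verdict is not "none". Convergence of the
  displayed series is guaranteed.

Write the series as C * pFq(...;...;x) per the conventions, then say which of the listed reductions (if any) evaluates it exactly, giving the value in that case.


Reduced: x = -1, 2F1, upper = {1/5, 5}, lower = {29/5}, C = 4/5. Verdict: no listed reduction: x = -1 and upper {1/5, 5} fail every I1-I6 pattern.

The tell: with t_0 = 4/5, the running product (C = 4/5, x = -1) telescopes to a rising factorial.
Consecutive-term ratio: r(k) = (-1) * (k+1/5) (k+5) / [(k+29/5) (k+1)] - rational in k. x = (-1); t_0 = 4/5; negate the roots.


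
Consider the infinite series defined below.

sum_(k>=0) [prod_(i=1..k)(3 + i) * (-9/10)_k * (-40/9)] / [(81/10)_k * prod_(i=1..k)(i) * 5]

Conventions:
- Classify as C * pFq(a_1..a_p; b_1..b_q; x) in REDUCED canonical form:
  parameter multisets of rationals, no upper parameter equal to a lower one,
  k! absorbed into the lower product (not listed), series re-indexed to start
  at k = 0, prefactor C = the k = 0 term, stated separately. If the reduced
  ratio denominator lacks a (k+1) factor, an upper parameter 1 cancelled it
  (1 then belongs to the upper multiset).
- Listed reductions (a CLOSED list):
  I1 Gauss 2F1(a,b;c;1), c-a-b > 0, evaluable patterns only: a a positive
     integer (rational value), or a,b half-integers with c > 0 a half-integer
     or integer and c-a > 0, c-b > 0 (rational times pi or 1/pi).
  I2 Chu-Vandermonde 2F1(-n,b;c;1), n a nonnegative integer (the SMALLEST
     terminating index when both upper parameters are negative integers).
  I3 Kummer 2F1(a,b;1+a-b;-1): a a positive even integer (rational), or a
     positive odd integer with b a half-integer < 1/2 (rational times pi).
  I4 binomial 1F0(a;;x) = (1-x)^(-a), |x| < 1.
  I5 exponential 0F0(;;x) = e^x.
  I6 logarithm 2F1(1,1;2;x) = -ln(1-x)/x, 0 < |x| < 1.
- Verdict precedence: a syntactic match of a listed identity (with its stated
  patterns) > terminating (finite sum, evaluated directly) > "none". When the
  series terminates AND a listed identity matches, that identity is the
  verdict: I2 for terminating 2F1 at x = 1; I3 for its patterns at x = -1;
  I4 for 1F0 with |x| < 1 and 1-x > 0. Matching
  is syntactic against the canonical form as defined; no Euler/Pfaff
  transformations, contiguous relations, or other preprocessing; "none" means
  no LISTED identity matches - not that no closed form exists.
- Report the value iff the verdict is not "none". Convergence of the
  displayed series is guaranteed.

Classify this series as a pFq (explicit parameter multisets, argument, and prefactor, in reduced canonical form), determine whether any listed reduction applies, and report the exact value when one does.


x = 1 here; the reduced form reads 2F1, upper {-9/10, 4}, lower {81/10}, C = -8/9. Verdict: Gauss's theorem (I1) applies (x = 1: the Gamma ratio telescopes since c-a-b = 5 > 0 and a = 4 in Z>0). Its exact value is -3018707/6300000.

Key step: with t_0 = -8/9, the product of the first k integers (C = -8/9) is k!.
Step ratio: r(k) = 1 * (k-9/10) (k+4) / [(k+81/10) (k+1)] - poly over poly, x = 1 from leading terms; C = -8/9 at k = 0.


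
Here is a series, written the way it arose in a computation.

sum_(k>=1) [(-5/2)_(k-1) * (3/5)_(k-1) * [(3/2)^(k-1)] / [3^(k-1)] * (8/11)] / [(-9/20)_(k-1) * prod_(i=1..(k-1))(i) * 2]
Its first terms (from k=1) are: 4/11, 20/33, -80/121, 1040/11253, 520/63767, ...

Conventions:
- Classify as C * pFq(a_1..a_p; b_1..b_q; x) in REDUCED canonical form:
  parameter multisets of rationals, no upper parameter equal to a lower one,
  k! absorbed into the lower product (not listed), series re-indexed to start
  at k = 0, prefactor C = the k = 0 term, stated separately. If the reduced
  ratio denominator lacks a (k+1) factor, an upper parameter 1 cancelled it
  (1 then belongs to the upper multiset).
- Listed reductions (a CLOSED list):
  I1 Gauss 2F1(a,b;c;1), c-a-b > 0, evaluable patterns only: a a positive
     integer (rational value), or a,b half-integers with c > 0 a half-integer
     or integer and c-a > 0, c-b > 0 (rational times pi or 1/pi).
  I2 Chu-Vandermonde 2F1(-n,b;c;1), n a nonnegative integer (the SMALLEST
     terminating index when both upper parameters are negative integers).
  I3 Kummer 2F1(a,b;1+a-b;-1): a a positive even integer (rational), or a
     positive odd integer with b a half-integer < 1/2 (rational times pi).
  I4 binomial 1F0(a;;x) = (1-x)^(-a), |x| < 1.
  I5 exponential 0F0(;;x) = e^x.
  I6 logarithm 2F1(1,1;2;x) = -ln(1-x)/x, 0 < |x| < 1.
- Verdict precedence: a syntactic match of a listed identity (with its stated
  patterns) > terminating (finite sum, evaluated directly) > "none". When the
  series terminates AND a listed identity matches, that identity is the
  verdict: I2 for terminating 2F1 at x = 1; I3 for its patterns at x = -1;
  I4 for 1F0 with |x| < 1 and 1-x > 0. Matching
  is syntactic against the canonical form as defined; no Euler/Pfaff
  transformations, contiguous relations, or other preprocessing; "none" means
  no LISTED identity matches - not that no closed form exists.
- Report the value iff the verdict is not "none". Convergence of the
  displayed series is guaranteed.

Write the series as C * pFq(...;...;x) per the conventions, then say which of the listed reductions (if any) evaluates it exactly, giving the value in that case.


Structural cue: t_0 = 4/11 here, and the constant factors (C = 4/11) combine into one prefactor.
Ratio: r(k) = (1/2) * (k-5/2) (k+3/5) / [(k-9/20) (k+1)] - poly over poly, x = (1/2) from leading terms; C = 4/11 at k = 0.

Canonical form: C = 4/11 times 2F1 with upper {-5/2, 3/5}, lower {-9/20}, x = 1/2. Verdict: none - at argument 1/2 the multisets {-5/2, 3/5} ; {-9/20} match no listed identity.


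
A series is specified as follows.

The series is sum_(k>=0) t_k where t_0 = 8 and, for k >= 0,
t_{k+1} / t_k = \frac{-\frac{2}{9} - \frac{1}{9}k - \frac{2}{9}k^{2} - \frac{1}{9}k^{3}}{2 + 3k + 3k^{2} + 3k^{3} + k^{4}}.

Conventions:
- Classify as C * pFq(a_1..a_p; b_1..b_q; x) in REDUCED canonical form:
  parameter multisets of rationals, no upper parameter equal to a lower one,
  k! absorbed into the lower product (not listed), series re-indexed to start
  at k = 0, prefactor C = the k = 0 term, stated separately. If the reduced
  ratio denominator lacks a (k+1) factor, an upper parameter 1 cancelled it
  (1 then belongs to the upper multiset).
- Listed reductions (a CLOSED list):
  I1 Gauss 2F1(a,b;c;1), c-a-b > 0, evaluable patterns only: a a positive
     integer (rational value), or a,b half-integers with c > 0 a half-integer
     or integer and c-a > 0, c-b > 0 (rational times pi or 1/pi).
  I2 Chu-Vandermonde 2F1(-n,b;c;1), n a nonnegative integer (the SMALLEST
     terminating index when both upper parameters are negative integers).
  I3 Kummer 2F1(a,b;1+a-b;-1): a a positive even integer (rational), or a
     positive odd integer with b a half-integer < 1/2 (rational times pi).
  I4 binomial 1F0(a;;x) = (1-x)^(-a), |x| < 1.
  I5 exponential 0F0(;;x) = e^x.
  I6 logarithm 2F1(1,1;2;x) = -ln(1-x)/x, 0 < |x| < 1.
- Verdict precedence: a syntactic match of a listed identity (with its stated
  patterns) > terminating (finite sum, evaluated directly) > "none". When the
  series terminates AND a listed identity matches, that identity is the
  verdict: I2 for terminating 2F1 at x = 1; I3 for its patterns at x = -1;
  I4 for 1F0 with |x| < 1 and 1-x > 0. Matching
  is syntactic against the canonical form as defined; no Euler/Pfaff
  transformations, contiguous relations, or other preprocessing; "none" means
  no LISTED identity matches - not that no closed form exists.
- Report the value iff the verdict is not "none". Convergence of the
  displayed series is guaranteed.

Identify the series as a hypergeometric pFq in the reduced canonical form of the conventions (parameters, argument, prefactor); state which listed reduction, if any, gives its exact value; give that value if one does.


This is 8 * 0F0(-; -; -\frac{1}{9}) in reduced canonical form. Verdict: the I5 exponential reduction fires (the 0F0 exponential series at x = -\frac{1}{9}). Value: 8 \cdot e^{-\frac{1}{9}}.

Key step: from the first term 8: the ratio is unreduced: k^2 + 1 divides both sides (C = 8).
Step ratio: r(k) = -\frac{1}{9} * 1 / [(k+1)] ; factor over Q: parameters, x = -\frac{1}{9}, and C = 8.


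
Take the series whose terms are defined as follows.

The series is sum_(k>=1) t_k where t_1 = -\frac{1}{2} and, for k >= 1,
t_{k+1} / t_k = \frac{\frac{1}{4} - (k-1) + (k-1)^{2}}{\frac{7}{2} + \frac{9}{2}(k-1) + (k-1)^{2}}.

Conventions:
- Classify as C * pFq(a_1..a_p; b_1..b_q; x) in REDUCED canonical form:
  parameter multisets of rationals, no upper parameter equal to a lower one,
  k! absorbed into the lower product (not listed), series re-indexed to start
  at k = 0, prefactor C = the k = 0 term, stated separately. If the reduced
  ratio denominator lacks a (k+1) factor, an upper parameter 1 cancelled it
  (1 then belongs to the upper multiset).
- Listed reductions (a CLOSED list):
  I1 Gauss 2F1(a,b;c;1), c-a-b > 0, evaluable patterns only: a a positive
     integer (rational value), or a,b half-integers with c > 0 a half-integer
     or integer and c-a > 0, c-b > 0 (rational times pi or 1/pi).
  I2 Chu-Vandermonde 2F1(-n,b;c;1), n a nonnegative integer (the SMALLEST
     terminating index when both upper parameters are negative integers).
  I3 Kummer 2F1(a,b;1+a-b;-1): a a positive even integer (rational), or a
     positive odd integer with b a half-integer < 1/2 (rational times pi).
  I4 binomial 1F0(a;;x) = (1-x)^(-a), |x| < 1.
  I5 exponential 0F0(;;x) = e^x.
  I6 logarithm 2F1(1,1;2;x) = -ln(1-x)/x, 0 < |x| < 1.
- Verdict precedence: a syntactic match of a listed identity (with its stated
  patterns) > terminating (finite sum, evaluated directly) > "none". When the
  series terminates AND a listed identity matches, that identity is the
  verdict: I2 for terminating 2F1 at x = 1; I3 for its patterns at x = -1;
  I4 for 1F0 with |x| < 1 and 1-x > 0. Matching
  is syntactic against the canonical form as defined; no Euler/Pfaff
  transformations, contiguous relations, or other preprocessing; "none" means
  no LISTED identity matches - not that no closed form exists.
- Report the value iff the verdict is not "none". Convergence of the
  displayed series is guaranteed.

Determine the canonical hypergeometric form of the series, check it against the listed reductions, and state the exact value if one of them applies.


With C = -\frac{1}{2}: the canonical form is 2F1(-\frac{1}{2}, -\frac{1}{2}; \frac{7}{2}; 1). Verdict: this is Gauss (I1, half-integer pattern) (x = 1; upper {-\frac{1}{2}, -\frac{1}{2}} half-integers, c = \frac{7}{2} in the evaluable pattern). Hence: \left(-\frac{175}{1024}\right) \cdot \pi.

Structural cue: with t_0 = -\frac{1}{2}, the expanded ratio factors over Q; prefactor -1/2, roots give parameters.
Term ratio: r(k) = 1 * (k-\frac{1}{2}) (k-\frac{1}{2}) / [(k+\frac{7}{2}) (k+1)] - poly over poly, x = 1 from leading terms; C = -\frac{1}{2} at k = 0.
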